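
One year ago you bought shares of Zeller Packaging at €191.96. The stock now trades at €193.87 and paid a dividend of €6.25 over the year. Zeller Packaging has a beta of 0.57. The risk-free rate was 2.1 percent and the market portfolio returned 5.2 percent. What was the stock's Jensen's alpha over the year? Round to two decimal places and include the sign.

+0.38%

Realised HPR = (P1 + D1 − P0) / P0 = (193.87 + 6.25 − 191.96) / 191.96 = 8.16 / 191.96 = 4.2509%
MRP = 5.2% − 2.1% = 3.10%
CAPM required = R_f + β·MRP = 2.1% + 0.57 × 3.1% = 3.8670%
α = realised − required = 4.2509% − 3.8670% = +0.38%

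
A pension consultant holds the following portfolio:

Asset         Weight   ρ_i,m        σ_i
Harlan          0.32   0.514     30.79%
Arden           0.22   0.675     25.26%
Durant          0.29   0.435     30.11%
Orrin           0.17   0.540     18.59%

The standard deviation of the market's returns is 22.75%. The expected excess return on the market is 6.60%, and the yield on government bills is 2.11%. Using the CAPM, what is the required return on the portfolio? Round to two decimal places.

6.26%

β_Harlan = 0.514 × 30.79% / 22.75% = 0.6957
β_Arden = 0.675 × 25.26% / 22.75% = 0.7495
β_Durant = 0.435 × 30.11% / 22.75% = 0.5757
β_Orrin = 0.540 × 18.59% / 22.75% = 0.4413
β_P = Σ w_i β_i = 0.32×0.6957 + 0.22×0.7495 + 0.29×0.5757 + 0.17×0.4413 = 0.6295
E(R_P) = R_f + β_P × MRP = 2.11% + 0.6295 × 6.60% = 6.26%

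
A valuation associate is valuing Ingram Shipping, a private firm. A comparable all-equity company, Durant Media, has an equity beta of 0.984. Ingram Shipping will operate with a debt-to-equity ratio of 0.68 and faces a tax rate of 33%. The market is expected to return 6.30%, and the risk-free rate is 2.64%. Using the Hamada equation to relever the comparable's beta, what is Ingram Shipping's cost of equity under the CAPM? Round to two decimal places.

7.88%

β_L = β_U × [1 + (1 − t)(D/E)] = 0.984 × [1 + (1 − 0.33) × 0.68]
    = 0.984 × [1 + 0.67 × 0.68] = 0.984 × 1.4556 = 1.4323
MRP = 6.30% − 2.64% = 3.66%
E(R) = R_f + β_L × MRP = 2.64% + 1.4323 × 3.66% = 7.88%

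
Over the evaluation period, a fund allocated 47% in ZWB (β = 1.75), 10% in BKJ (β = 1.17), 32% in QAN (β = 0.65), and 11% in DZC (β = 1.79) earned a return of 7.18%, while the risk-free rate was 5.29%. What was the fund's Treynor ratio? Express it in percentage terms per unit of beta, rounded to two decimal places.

1.41%

β_P = 0.47×1.75 + 0.10×1.17 + 0.32×0.65 + 0.11×1.79 = 1.3444
Treynor = (R_P − R_f) / β_P = (7.18% − 5.29%) / 1.3444 = 1.89% / 1.3444 = 1.41%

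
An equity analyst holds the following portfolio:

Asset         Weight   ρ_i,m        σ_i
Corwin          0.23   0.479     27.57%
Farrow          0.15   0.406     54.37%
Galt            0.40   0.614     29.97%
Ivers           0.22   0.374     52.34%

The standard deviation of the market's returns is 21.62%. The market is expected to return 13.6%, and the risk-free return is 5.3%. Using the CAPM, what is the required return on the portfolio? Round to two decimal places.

12.22%

β_Corwin = 0.479 × 27.57% / 21.62% = 0.6108
β_Farrow = 0.406 × 54.37% / 21.62% = 1.0210
β_Galt = 0.614 × 29.97% / 21.62% = 0.8511
β_Ivers = 0.374 × 52.34% / 21.62% = 0.9054
β_P = Σ w_i β_i = 0.23×0.6108 + 0.15×1.0210 + 0.40×0.8511 + 0.22×0.9054 = 0.8333
MRP = 13.6% − 5.3% = 8.30%
E(R_P) = R_f + β_P × MRP = 5.3% + 0.8333 × 8.3% = 12.22%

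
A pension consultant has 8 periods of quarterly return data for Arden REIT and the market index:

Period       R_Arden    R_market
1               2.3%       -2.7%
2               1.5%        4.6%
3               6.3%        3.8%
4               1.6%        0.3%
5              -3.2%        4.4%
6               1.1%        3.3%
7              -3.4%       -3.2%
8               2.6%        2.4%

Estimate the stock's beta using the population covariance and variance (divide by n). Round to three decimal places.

0.257

Mean R_i = (2.3 + 1.5 + 6.3 + 1.6 − 3.2 + 1.1 − 3.4 + 2.6) / 8 = 1.1000%
Mean R_m = (-2.7 + 4.6 + 3.8 + 0.3 + 4.4 + 3.3 − 3.2 + 2.4) / 8 = 1.6125%
Σ(R_i − R̄_i)(R_m − R̄_m) = 17.5900  ⇒  Cov = 17.5900 / 8 = 2.1988
Σ(R_m − R̄_m)² = 68.4288  ⇒  Var(R_m) = 68.4288 / 8 = 8.5536
β = Cov / Var(R_m) = 2.1988 / 8.5536 = 0.2571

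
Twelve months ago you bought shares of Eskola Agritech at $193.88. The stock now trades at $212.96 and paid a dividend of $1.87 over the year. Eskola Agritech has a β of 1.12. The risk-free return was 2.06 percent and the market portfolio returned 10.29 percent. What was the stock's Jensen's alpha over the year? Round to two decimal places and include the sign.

-0.47%

Realised HPR = (P1 + D1 − P0) / P0 = (212.96 + 1.87 − 193.88) / 193.88 = 20.95 / 193.88 = 10.8057%
MRP = 10.29% − 2.06% = 8.23%
CAPM required = R_f + β·MRP = 2.06% + 1.12 × 8.23% = 11.2776%
α = realised − required = 10.8057% − 11.2776% = -0.47%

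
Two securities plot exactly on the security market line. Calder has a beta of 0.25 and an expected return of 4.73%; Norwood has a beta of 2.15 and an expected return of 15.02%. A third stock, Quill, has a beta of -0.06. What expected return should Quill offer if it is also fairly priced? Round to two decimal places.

MRP (SML slope) = (15.02% − 4.73%) / (2.15 − 0.25) = 10.29% / 1.90 = 5.4158%
R_f (intercept) = 4.73% − 0.25 × 5.4158% = 3.3761%
E(R_Quill) = R_f + β × MRP = 3.3761% + -0.06 × 5.4158% = 3.05%

3.05%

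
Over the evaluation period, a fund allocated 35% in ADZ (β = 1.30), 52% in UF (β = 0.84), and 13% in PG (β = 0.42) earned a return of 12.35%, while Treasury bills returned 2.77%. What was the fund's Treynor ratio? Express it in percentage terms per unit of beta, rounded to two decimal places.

β_P = 0.35×1.30 + 0.52×0.84 + 0.13×0.42 = 0.9464
Treynor = (R_P − R_f) / β_P = (12.35% − 2.77%) / 0.9464 = 9.58% / 0.9464 = 10.12%

10.12%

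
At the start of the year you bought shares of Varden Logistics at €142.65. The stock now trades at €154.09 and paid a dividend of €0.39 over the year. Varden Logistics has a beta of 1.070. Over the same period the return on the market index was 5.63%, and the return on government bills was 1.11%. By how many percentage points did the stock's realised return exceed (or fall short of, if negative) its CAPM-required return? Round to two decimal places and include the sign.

+2.35%

Realised HPR = (P1 + D1 − P0) / P0 = (154.09 + 0.39 − 142.65) / 142.65 = 11.83 / 142.65 = 8.2930%
MRP = 5.63% − 1.11% = 4.52%
CAPM required = R_f + β·MRP = 1.11% + 1.070 × 4.52% = 5.94640%
α = realised − required = 8.2930% − 5.94640% = +2.35%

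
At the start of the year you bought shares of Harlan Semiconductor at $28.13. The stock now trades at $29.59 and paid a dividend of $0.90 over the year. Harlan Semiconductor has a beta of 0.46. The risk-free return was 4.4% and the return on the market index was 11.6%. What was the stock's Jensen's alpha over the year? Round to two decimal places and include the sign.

+0.68%

Realised HPR = (P1 + D1 − P0) / P0 = (29.59 + 0.90 − 28.13) / 28.13 = 2.36 / 28.13 = 8.3896%
MRP = 11.6% − 4.4% = 7.20%
CAPM required = R_f + β·MRP = 4.4% + 0.46 × 7.2% = 7.7120%
α = realised − required = 8.3896% − 7.7120% = +0.68%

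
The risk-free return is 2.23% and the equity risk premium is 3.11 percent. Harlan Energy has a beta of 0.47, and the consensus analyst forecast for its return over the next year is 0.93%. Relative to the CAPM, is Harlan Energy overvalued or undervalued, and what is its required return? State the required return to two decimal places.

Required return = R_f + β·MRP = 2.23% + 0.47 × 3.11% = 3.69%
Forecast 0.93% < required 3.69% → the stock plots below the SML → overvalued.

Overvalued; required return 3.69%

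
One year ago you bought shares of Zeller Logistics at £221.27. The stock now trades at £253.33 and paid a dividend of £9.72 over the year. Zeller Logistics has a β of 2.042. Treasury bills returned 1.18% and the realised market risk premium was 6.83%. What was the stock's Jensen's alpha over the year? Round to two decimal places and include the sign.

+3.76%

Realised HPR = (P1 + D1 − P0) / P0 = (253.33 + 9.72 − 221.27) / 221.27 = 41.78 / 221.27 = 18.8819%
CAPM required = R_f + β·MRP = 1.18% + 2.042 × 6.83% = 15.12686%
α = realised − required = 18.8819% − 15.12686% = +3.76%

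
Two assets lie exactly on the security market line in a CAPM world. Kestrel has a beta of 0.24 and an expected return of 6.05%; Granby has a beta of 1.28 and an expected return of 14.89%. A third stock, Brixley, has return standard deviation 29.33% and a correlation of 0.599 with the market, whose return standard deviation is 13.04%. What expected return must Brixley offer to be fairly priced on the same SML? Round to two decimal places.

MRP = (14.89% − 6.05%) / (1.28 − 0.24) = 8.5000%
R_f = 6.05% − 0.24 × 8.5000% = 4.0100%
β_Brixley = ρ·σ_i/σ_m = 0.599 × 29.33 / 13.04 = 1.3473
E(R_Brixley) = R_f + β × MRP = 4.0100% + 1.3473 × 8.5000% = 15.46%

15.46%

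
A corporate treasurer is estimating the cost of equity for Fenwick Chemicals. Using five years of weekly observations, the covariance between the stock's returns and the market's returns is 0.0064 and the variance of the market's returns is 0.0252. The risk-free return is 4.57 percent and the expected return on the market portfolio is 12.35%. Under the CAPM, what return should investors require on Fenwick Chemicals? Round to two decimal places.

β = Cov(R_i, R_m) / Var(R_m) = 0.0064 / 0.0252 = 0.2540
MRP = 12.35% − 4.57% = 7.78%
E(R) = R_f + β × MRP = 4.57% + 0.2540 × 7.78% = 6.55%

6.55%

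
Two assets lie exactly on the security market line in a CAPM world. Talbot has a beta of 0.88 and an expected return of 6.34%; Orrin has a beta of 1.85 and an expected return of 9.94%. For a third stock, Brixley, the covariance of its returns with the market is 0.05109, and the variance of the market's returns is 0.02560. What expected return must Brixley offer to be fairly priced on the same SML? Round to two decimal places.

10.48%

MRP = (9.94% − 6.34%) / (1.85 − 0.88) = 3.7113%
R_f = 6.34% − 0.88 × 3.7113% = 3.0741%
β_Brixley = Cov / Var(R_m) = 0.05109 / 0.02560 = 1.9957
E(R_Brixley) = R_f + β × MRP = 3.0741% + 1.9957 × 3.7113% = 10.48%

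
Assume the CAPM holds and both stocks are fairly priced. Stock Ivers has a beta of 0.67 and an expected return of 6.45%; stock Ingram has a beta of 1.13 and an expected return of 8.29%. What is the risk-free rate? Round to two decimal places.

Both satisfy E(R) = R_f + β·MRP, so the slope of the SML is
MRP = (8.29% − 6.45%) / (1.13 − 0.67) = 1.84% / 0.46 = 4.0000%
R_f = E(R_Ivers) − β_Ivers·MRP = 6.45% − 0.67 × 4.0000% = 3.7700%

3.77%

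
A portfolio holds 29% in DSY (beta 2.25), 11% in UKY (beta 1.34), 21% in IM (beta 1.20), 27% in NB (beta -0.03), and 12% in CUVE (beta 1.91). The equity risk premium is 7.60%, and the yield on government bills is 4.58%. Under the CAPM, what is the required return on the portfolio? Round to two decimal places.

β_P = Σ w_i β_i = 0.29×2.25 + 0.11×1.34 + 0.21×1.20 + 0.27×-0.03 + 0.12×1.91 = 1.2730
E(R_P) = R_f + β_P × MRP = 4.58% + 1.2730 × 7.60% = 14.25%

14.25%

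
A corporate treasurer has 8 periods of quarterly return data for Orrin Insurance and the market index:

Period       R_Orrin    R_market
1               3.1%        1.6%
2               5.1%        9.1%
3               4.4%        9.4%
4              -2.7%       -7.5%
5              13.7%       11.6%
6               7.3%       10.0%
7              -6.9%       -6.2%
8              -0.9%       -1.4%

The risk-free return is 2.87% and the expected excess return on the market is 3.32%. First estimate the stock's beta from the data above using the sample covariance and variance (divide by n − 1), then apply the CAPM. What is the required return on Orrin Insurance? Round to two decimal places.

Mean R_i = (3.1 + 5.1 + 4.4 − 2.7 + 13.7 + 7.3 − 6.9 − 0.9) / 8 = 2.8875%
Mean R_m = (1.6 + 9.1 + 9.4 − 7.5 + 11.6 + 10.0 − 6.2 − 1.4) / 8 = 3.3250%
Σ(R_i − R̄_i)(R_m − R̄_m) = 312.1325  ⇒  Cov = 312.1325 / 7 = 44.5904
Σ(R_m − R̄_m)² = 416.4950  ⇒  Var(R_m) = 416.4950 / 7 = 59.4993
β = Cov / Var(R_m) = 44.5904 / 59.4993 = 0.7494
E(R) = R_f + β × MRP = 2.87% + 0.7494 × 3.32% = 5.36%

5.36%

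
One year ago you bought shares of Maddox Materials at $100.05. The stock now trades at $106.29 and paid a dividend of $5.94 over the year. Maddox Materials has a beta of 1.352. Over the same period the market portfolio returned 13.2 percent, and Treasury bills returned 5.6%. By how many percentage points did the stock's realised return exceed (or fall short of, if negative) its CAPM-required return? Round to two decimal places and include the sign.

Realised HPR = (P1 + D1 − P0) / P0 = (106.29 + 5.94 − 100.05) / 100.05 = 12.18 / 100.05 = 12.1739%
MRP = 13.2% − 5.6% = 7.60%
CAPM required = R_f + β·MRP = 5.6% + 1.352 × 7.6% = 15.8752%
α = realised − required = 12.1739% − 15.8752% = -3.70%

-3.70%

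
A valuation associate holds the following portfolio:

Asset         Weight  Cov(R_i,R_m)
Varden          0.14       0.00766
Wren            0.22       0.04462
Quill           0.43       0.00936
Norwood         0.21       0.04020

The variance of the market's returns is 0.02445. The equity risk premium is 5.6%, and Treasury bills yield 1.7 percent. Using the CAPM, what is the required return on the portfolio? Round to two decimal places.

β_Varden = 0.00766 / 0.02445 = 0.3133
β_Wren = 0.04462 / 0.02445 = 1.8249
β_Quill = 0.00936 / 0.02445 = 0.3828
β_Norwood = 0.04020 / 0.02445 = 1.6442
β_P = Σ w_i β_i = 0.14×0.3133 + 0.22×1.8249 + 0.43×0.3828 + 0.21×1.6442 = 0.9552
E(R_P) = R_f + β_P × MRP = 1.7% + 0.9552 × 5.6% = 7.05%

7.05%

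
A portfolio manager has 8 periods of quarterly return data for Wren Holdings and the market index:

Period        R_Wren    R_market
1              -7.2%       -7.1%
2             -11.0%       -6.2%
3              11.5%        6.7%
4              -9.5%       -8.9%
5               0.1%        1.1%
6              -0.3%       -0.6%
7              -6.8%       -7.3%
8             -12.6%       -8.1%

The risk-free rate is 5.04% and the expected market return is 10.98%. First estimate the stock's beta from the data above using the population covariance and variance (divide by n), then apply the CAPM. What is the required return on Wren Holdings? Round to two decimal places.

Mean R_i = (-7.2 − 11.0 + 11.5 − 9.5 + 0.1 − 0.3 − 6.8 − 12.6) / 8 = -4.4750%
Mean R_m = (-7.1 − 6.2 + 6.7 − 8.9 + 1.1 − 0.6 − 7.3 − 8.1) / 8 = -3.8000%
Σ(R_i − R̄_i)(R_m − R̄_m) = 296.8700  ⇒  Cov = 296.8700 / 8 = 37.1088
Σ(R_m − R̄_m)² = 217.9000  ⇒  Var(R_m) = 217.9000 / 8 = 27.2375
β = Cov / Var(R_m) = 37.1088 / 27.2375 = 1.3624
MRP = 10.98% − 5.04% = 5.94%
E(R) = R_f + β × MRP = 5.04% + 1.3624 × 5.94% = 13.13%

13.13%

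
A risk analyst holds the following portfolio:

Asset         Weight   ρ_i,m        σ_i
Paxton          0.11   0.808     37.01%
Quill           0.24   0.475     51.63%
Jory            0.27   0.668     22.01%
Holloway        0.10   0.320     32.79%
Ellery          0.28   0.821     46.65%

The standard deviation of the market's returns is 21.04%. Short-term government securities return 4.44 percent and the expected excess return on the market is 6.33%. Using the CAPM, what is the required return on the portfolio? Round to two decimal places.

β_Paxton = 0.808 × 37.01% / 21.04% = 1.4213
β_Quill = 0.475 × 51.63% / 21.04% = 1.1656
β_Jory = 0.668 × 22.01% / 21.04% = 0.6988
β_Holloway = 0.320 × 32.79% / 21.04% = 0.4987
β_Ellery = 0.821 × 46.65% / 21.04% = 1.8203
β_P = Σ w_i β_i = 0.11×1.4213 + 0.24×1.1656 + 0.27×0.6988 + 0.10×0.4987 + 0.28×1.8203 = 1.1843
E(R_P) = R_f + β_P × MRP = 4.44% + 1.1843 × 6.33% = 11.94%

11.94%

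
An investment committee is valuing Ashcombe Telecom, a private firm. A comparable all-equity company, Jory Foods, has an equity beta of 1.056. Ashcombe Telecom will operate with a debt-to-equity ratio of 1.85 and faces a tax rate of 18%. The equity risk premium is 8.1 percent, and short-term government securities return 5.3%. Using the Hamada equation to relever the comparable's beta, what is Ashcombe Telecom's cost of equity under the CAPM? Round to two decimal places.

26.83%

β_L = β_U × [1 + (1 − t)(D/E)] = 1.056 × [1 + (1 − 0.18) × 1.85]
    = 1.056 × [1 + 0.82 × 1.85] = 1.056 × 2.5170 = 2.6580
E(R) = R_f + β_L × MRP = 5.3% + 2.6580 × 8.1% = 26.83%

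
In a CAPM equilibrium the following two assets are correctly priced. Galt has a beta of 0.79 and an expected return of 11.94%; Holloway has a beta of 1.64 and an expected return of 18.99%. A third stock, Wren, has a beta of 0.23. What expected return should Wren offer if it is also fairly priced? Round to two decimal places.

7.30%

MRP (SML slope) = (18.99% − 11.94%) / (1.64 − 0.79) = 7.05% / 0.85 = 8.2941%
R_f (intercept) = 11.94% − 0.79 × 8.2941% = 5.3877%
E(R_Wren) = R_f + β × MRP = 5.3877% + 0.23 × 8.2941% = 7.30%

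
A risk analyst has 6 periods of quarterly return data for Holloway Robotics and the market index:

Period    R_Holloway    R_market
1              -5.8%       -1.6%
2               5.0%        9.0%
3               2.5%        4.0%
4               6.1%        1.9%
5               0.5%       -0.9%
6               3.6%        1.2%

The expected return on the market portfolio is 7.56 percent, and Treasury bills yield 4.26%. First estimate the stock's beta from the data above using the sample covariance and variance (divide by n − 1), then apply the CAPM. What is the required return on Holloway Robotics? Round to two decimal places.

6.59%

Mean R_i = (-5.8 + 5.0 + 2.5 + 6.1 + 0.5 + 3.6) / 6 = 1.9833%
Mean R_m = (-1.6 + 9.0 + 4.0 + 1.9 − 0.9 + 1.2) / 6 = 2.2667%
Σ(R_i − R̄_i)(R_m − R̄_m) = 52.7667  ⇒  Cov = 52.7667 / 5 = 10.5533
Σ(R_m − R̄_m)² = 74.5933  ⇒  Var(R_m) = 74.5933 / 5 = 14.9187
β = Cov / Var(R_m) = 10.5533 / 14.9187 = 0.7074
MRP = 7.56% − 4.26% = 3.30%
E(R) = R_f + β × MRP = 4.26% + 0.7074 × 3.30% = 6.59%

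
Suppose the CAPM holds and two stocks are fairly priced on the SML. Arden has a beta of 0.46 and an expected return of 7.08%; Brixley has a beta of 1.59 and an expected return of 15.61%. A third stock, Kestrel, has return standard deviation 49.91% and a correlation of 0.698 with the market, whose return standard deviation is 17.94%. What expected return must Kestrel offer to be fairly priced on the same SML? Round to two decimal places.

18.27%

MRP = (15.61% − 7.08%) / (1.59 − 0.46) = 7.5487%
R_f = 7.08% − 0.46 × 7.5487% = 3.6076%
β_Kestrel = ρ·σ_i/σ_m = 0.698 × 49.91 / 17.94 = 1.9419
E(R_Kestrel) = R_f + β × MRP = 3.6076% + 1.9419 × 7.5487% = 18.27%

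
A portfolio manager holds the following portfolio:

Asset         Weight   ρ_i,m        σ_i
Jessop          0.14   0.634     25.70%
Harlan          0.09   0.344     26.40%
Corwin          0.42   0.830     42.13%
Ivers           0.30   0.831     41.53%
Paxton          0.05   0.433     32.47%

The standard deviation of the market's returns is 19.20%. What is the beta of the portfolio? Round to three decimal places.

1.502

β_Jessop = 0.634 × 25.70% / 19.20% = 0.8486
β_Harlan = 0.344 × 26.40% / 19.20% = 0.4730
β_Corwin = 0.830 × 42.13% / 19.20% = 1.8212
β_Ivers = 0.831 × 41.53% / 19.20% = 1.7975
β_Paxton = 0.433 × 32.47% / 19.20% = 0.7323
β_P = Σ w_i β_i = 0.14×0.8486 + 0.09×0.4730 + 0.42×1.8212 + 0.30×1.7975 + 0.05×0.7323 = 1.5021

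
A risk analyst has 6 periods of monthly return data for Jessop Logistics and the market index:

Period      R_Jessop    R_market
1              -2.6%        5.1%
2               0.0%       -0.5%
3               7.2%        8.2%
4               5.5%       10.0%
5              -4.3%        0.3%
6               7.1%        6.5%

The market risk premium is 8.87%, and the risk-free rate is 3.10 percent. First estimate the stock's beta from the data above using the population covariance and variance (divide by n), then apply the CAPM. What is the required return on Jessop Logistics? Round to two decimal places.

11.20%

Mean R_i = (-2.6 + 0.0 + 7.2 + 5.5 − 4.3 + 7.1) / 6 = 2.1500%
Mean R_m = (5.1 − 0.5 + 8.2 + 10.0 + 0.3 + 6.5) / 6 = 4.9333%
Σ(R_i − R̄_i)(R_m − R̄_m) = 82.0000  ⇒  Cov = 82.0000 / 6 = 13.6667
Σ(R_m − R̄_m)² = 89.8133  ⇒  Var(R_m) = 89.8133 / 6 = 14.9689
β = Cov / Var(R_m) = 13.6667 / 14.9689 = 0.9130
E(R) = R_f + β × MRP = 3.10% + 0.9130 × 8.87% = 11.20%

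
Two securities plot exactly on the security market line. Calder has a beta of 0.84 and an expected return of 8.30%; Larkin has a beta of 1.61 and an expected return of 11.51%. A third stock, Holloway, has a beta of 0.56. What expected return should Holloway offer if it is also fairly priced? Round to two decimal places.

7.13%

MRP (SML slope) = (11.51% − 8.30%) / (1.61 − 0.84) = 3.21% / 0.77 = 4.1688%
R_f (intercept) = 8.30% − 0.84 × 4.1688% = 4.7982%
E(R_Holloway) = R_f + β × MRP = 4.7982% + 0.56 × 4.1688% = 7.13%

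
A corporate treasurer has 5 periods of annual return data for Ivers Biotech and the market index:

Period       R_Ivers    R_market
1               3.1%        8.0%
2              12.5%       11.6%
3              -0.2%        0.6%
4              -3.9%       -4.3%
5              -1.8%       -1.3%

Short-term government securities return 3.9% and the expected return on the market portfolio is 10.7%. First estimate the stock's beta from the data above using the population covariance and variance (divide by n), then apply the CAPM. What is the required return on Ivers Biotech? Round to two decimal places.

Mean R_i = (3.1 + 12.5 − 0.2 − 3.9 − 1.8) / 5 = 1.9400%
Mean R_m = (8.0 + 11.6 + 0.6 − 4.3 − 1.3) / 5 = 2.9200%
Σ(R_i − R̄_i)(R_m − R̄_m) = 160.4660  ⇒  Cov = 160.4660 / 5 = 32.0932
Σ(R_m − R̄_m)² = 176.4680  ⇒  Var(R_m) = 176.4680 / 5 = 35.2936
β = Cov / Var(R_m) = 32.0932 / 35.2936 = 0.9093
MRP = 10.7% − 3.9% = 6.80%
E(R) = R_f + β × MRP = 3.9% + 0.9093 × 6.8% = 10.08%

10.08%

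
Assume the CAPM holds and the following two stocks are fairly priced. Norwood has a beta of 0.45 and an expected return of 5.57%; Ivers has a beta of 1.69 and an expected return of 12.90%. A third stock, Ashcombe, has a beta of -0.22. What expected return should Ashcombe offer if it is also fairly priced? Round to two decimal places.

MRP (SML slope) = (12.90% − 5.57%) / (1.69 − 0.45) = 7.33% / 1.24 = 5.9113%
R_f (intercept) = 5.57% − 0.45 × 5.9113% = 2.9099%
E(R_Ashcombe) = R_f + β × MRP = 2.9099% + -0.22 × 5.9113% = 1.61%

1.61%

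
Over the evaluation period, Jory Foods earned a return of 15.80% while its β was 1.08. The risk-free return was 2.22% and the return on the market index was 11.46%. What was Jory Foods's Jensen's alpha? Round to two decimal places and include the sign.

+3.60%

Market excess return = 11.46% − 2.22% = 9.24%
CAPM benchmark = R_f + β(R_m − R_f) = 2.22% + 1.08 × 9.24% = 12.1992%
α = actual − benchmark = 15.80% − 12.1992% = +3.60%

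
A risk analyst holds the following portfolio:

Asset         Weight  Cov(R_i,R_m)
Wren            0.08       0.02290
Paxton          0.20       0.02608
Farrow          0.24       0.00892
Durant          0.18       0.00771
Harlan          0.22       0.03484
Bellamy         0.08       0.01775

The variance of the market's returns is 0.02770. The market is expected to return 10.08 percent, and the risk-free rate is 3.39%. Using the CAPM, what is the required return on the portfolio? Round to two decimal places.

8.14%

β_Wren = 0.02290 / 0.02770 = 0.8267
β_Paxton = 0.02608 / 0.02770 = 0.9415
β_Farrow = 0.00892 / 0.02770 = 0.3220
β_Durant = 0.00771 / 0.02770 = 0.2783
β_Harlan = 0.03484 / 0.02770 = 1.2578
β_Bellamy = 0.01775 / 0.02770 = 0.6408
β_P = Σ w_i β_i = 0.08×0.8267 + 0.20×0.9415 + 0.24×0.3220 + 0.18×0.2783 + 0.22×1.2578 + 0.08×0.6408 = 0.7098
MRP = 10.08% − 3.39% = 6.69%
E(R_P) = R_f + β_P × MRP = 3.39% + 0.7098 × 6.69% = 8.14%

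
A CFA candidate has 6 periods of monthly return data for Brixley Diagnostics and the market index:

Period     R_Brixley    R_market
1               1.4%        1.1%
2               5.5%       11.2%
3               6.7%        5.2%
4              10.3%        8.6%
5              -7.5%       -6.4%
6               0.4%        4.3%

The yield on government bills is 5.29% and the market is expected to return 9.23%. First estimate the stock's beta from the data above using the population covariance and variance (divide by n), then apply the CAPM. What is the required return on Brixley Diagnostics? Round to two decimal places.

Mean R_i = (1.4 + 5.5 + 6.7 + 10.3 − 7.5 + 0.4) / 6 = 2.8000%
Mean R_m = (1.1 + 11.2 + 5.2 + 8.6 − 6.4 + 4.3) / 6 = 4.0000%
Σ(R_i − R̄_i)(R_m − R̄_m) = 169.0800  ⇒  Cov = 169.0800 / 6 = 28.1800
Σ(R_m − R̄_m)² = 191.1000  ⇒  Var(R_m) = 191.1000 / 6 = 31.8500
β = Cov / Var(R_m) = 28.1800 / 31.8500 = 0.8848
MRP = 9.23% − 5.29% = 3.94%
E(R) = R_f + β × MRP = 5.29% + 0.8848 × 3.94% = 8.78%

8.78%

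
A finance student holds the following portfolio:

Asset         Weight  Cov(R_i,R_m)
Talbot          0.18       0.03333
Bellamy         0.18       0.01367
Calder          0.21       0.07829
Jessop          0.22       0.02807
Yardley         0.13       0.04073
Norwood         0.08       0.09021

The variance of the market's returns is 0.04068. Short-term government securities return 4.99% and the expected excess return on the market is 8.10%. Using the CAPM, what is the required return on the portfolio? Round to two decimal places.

β_Talbot = 0.03333 / 0.04068 = 0.8193
β_Bellamy = 0.01367 / 0.04068 = 0.3360
β_Calder = 0.07829 / 0.04068 = 1.9245
β_Jessop = 0.02807 / 0.04068 = 0.6900
β_Yardley = 0.04073 / 0.04068 = 1.0012
β_Norwood = 0.09021 / 0.04068 = 2.2176
β_P = Σ w_i β_i = 0.18×0.8193 + 0.18×0.3360 + 0.21×1.9245 + 0.22×0.6900 + 0.13×1.0012 + 0.08×2.2176 = 1.0715
E(R_P) = R_f + β_P × MRP = 4.99% + 1.0715 × 8.10% = 13.67%

13.67%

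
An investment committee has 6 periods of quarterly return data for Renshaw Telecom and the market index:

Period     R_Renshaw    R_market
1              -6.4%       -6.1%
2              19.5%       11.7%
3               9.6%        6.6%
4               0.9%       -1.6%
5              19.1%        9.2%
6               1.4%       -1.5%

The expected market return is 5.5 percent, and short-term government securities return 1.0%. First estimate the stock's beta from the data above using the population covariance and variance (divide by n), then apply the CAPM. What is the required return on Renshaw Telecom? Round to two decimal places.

Mean R_i = (-6.4 + 19.5 + 9.6 + 0.9 + 19.1 + 1.4) / 6 = 7.3500%
Mean R_m = (-6.1 + 11.7 + 6.6 − 1.6 + 9.2 − 1.5) / 6 = 3.0500%
Σ(R_i − R̄_i)(R_m − R̄_m) = 368.2250  ⇒  Cov = 368.2250 / 6 = 61.3708
Σ(R_m − R̄_m)² = 251.2950  ⇒  Var(R_m) = 251.2950 / 6 = 41.8825
β = Cov / Var(R_m) = 61.3708 / 41.8825 = 1.4653
MRP = 5.5% − 1.0% = 4.50%
E(R) = R_f + β × MRP = 1.0% + 1.4653 × 4.5% = 7.59%

7.59%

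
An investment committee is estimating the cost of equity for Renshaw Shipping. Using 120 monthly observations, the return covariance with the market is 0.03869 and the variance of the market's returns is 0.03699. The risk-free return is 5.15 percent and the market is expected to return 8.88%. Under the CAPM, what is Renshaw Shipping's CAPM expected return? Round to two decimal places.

β = Cov(R_i, R_m) / Var(R_m) = 0.03869 / 0.03699 = 1.0460
MRP = 8.88% − 5.15% = 3.73%
E(R) = R_f + β × MRP = 5.15% + 1.0460 × 3.73% = 9.05%

9.05%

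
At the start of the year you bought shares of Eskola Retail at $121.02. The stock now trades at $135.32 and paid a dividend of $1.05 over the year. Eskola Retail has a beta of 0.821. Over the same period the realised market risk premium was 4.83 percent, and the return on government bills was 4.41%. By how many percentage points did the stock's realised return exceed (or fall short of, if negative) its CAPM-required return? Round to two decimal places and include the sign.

Realised HPR = (P1 + D1 − P0) / P0 = (135.32 + 1.05 − 121.02) / 121.02 = 15.35 / 121.02 = 12.6839%
CAPM required = R_f + β·MRP = 4.41% + 0.821 × 4.83% = 8.37543%
α = realised − required = 12.6839% − 8.37543% = +4.31%

+4.31%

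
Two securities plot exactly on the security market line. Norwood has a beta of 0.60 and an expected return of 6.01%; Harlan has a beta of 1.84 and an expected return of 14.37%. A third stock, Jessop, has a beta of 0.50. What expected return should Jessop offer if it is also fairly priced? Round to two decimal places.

5.34%

MRP (SML slope) = (14.37% − 6.01%) / (1.84 − 0.60) = 8.36% / 1.24 = 6.7419%
R_f (intercept) = 6.01% − 0.60 × 6.7419% = 1.9649%
E(R_Jessop) = R_f + β × MRP = 1.9649% + 0.50 × 6.7419% = 5.34%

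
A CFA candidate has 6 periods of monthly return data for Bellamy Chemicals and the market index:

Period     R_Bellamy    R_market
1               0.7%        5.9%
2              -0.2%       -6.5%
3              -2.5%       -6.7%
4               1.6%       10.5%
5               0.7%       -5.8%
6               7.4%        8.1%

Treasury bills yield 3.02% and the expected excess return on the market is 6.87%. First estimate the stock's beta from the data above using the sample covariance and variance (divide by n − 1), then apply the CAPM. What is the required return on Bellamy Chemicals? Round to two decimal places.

4.87%

Mean R_i = (0.7 − 0.2 − 2.5 + 1.6 + 0.7 + 7.4) / 6 = 1.2833%
Mean R_m = (5.9 − 6.5 − 6.7 + 10.5 − 5.8 + 8.1) / 6 = 0.9167%
Σ(R_i − R̄_i)(R_m − R̄_m) = 87.8017  ⇒  Cov = 87.8017 / 5 = 17.5603
Σ(R_m − R̄_m)² = 326.4083  ⇒  Var(R_m) = 326.4083 / 5 = 65.2817
β = Cov / Var(R_m) = 17.5603 / 65.2817 = 0.2690
E(R) = R_f + β × MRP = 3.02% + 0.2690 × 6.87% = 4.87%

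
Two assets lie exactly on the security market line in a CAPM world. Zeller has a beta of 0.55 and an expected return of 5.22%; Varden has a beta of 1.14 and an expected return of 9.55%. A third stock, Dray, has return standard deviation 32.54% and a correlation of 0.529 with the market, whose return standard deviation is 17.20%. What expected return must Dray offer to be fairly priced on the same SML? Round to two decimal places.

MRP = (9.55% − 5.22%) / (1.14 − 0.55) = 7.3390%
R_f = 5.22% − 0.55 × 7.3390% = 1.1836%
β_Dray = ρ·σ_i/σ_m = 0.529 × 32.54 / 17.20 = 1.0008
E(R_Dray) = R_f + β × MRP = 1.1836% + 1.0008 × 7.3390% = 8.53%

8.53%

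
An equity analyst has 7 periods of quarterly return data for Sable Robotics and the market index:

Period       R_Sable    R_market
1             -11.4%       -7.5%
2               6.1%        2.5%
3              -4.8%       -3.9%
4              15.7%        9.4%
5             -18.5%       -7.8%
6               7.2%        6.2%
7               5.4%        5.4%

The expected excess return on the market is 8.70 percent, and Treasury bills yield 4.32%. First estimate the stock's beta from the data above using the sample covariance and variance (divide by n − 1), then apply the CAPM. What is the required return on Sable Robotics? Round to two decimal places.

Mean R_i = (-11.4 + 6.1 − 4.8 + 15.7 − 18.5 + 7.2 + 5.4) / 7 = -0.0429%
Mean R_m = (-7.5 + 2.5 − 3.9 + 9.4 − 7.8 + 6.2 + 5.4) / 7 = 0.6143%
Σ(R_i − R̄_i)(R_m − R̄_m) = 485.3343  ⇒  Cov = 485.3343 / 6 = 80.8891
Σ(R_m − R̄_m)² = 291.8686  ⇒  Var(R_m) = 291.8686 / 6 = 48.6448
β = Cov / Var(R_m) = 80.8891 / 48.6448 = 1.6629
E(R) = R_f + β × MRP = 4.32% + 1.6629 × 8.70% = 18.79%

18.79%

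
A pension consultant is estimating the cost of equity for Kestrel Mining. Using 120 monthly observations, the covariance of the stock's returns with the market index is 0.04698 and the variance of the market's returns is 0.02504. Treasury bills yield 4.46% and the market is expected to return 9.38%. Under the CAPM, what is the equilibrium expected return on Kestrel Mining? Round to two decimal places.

β = Cov(R_i, R_m) / Var(R_m) = 0.04698 / 0.02504 = 1.8762
MRP = 9.38% − 4.46% = 4.92%
E(R) = R_f + β × MRP = 4.46% + 1.8762 × 4.92% = 13.69%

13.69%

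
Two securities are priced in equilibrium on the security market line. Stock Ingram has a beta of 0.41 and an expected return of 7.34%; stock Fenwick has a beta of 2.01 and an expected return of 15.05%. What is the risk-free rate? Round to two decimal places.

5.36%

Both satisfy E(R) = R_f + β·MRP, so the slope of the SML is
MRP = (15.05% − 7.34%) / (2.01 − 0.41) = 7.71% / 1.60 = 4.8188%
R_f = E(R_Ingram) − β_Ingram·MRP = 7.34% − 0.41 × 4.8188% = 5.3643%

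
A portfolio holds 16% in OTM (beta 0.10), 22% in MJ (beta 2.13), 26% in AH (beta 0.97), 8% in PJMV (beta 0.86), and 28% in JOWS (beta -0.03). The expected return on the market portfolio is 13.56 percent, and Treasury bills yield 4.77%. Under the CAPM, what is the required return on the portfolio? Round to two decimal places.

β_P = Σ w_i β_i = 0.16×0.10 + 0.22×2.13 + 0.26×0.97 + 0.08×0.86 + 0.28×-0.03 = 0.7972
MRP = 13.56% − 4.77% = 8.79%
E(R_P) = R_f + β_P × MRP = 4.77% + 0.7972 × 8.79% = 11.78%

11.78%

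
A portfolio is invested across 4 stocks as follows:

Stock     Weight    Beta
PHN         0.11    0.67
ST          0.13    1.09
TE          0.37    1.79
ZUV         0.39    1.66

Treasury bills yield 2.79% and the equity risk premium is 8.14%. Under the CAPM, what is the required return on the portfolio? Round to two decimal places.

β_P = Σ w_i β_i = 0.11×0.67 + 0.13×1.09 + 0.37×1.79 + 0.39×1.66 = 1.5251
E(R_P) = R_f + β_P × MRP = 2.79% + 1.5251 × 8.14% = 15.20%

15.20%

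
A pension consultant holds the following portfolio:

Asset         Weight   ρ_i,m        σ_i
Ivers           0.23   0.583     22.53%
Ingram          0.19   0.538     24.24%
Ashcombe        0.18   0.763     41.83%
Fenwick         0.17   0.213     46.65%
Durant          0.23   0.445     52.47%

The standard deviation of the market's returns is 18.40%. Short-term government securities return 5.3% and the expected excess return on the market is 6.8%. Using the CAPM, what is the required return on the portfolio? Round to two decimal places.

β_Ivers = 0.583 × 22.53% / 18.40% = 0.7139
β_Ingram = 0.538 × 24.24% / 18.40% = 0.7088
β_Ashcombe = 0.763 × 41.83% / 18.40% = 1.7346
β_Fenwick = 0.213 × 46.65% / 18.40% = 0.5400
β_Durant = 0.445 × 52.47% / 18.40% = 1.2690
β_P = Σ w_i β_i = 0.23×0.7139 + 0.19×0.7088 + 0.18×1.7346 + 0.17×0.5400 + 0.23×1.2690 = 0.9948
E(R_P) = R_f + β_P × MRP = 5.3% + 0.9948 × 6.8% = 12.06%

12.06%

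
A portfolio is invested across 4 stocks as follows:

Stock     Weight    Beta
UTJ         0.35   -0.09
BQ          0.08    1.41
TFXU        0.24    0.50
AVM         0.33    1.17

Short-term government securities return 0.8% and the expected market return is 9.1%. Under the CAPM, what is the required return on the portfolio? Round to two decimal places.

β_P = Σ w_i β_i = 0.35×-0.09 + 0.08×1.41 + 0.24×0.50 + 0.33×1.17 = 0.5874
MRP = 9.1% − 0.8% = 8.30%
E(R_P) = R_f + β_P × MRP = 0.8% + 0.5874 × 8.3% = 5.68%

5.68%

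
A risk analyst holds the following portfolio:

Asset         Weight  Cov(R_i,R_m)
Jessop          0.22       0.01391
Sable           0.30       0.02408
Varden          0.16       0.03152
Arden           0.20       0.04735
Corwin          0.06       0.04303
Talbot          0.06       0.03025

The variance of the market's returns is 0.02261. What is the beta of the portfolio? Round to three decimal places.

1.291

β_Jessop = 0.01391 / 0.02261 = 0.6152
β_Sable = 0.02408 / 0.02261 = 1.0650
β_Varden = 0.03152 / 0.02261 = 1.3941
β_Arden = 0.04735 / 0.02261 = 2.0942
β_Corwin = 0.04303 / 0.02261 = 1.9031
β_Talbot = 0.03025 / 0.02261 = 1.3379
β_P = Σ w_i β_i = 0.22×0.6152 + 0.30×1.0650 + 0.16×1.3941 + 0.20×2.0942 + 0.06×1.9031 + 0.06×1.3379 = 1.2912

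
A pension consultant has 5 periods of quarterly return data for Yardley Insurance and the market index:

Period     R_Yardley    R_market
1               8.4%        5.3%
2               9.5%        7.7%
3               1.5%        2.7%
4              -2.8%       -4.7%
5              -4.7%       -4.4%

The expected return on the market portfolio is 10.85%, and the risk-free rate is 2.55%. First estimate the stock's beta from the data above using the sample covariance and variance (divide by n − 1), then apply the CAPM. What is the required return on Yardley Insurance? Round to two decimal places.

Mean R_i = (8.4 + 9.5 + 1.5 − 2.8 − 4.7) / 5 = 2.3800%
Mean R_m = (5.3 + 7.7 + 2.7 − 4.7 − 4.4) / 5 = 1.3200%
Σ(R_i − R̄_i)(R_m − R̄_m) = 139.8520  ⇒  Cov = 139.8520 / 4 = 34.9630
Σ(R_m − R̄_m)² = 127.4080  ⇒  Var(R_m) = 127.4080 / 4 = 31.8520
β = Cov / Var(R_m) = 34.9630 / 31.8520 = 1.0977
MRP = 10.85% − 2.55% = 8.30%
E(R) = R_f + β × MRP = 2.55% + 1.0977 × 8.30% = 11.66%

11.66%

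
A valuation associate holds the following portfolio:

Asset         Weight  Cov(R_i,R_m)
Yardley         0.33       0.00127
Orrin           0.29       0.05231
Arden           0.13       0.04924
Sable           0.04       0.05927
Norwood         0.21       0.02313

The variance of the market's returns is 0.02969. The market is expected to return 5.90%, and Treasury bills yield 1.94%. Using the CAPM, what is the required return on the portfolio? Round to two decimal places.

β_Yardley = 0.00127 / 0.02969 = 0.0428
β_Orrin = 0.05231 / 0.02969 = 1.7619
β_Arden = 0.04924 / 0.02969 = 1.6585
β_Sable = 0.05927 / 0.02969 = 1.9963
β_Norwood = 0.02313 / 0.02969 = 0.7791
β_P = Σ w_i β_i = 0.33×0.0428 + 0.29×1.7619 + 0.13×1.6585 + 0.04×1.9963 + 0.21×0.7791 = 0.9841
MRP = 5.90% − 1.94% = 3.96%
E(R_P) = R_f + β_P × MRP = 1.94% + 0.9841 × 3.96% = 5.84%

5.84%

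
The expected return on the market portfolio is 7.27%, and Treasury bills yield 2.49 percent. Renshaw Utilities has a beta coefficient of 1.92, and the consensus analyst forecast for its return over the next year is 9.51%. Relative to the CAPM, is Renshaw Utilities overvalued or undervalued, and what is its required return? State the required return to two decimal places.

MRP = 7.27% − 2.49% = 4.78%
Required return = R_f + β·MRP = 2.49% + 1.92 × 4.78% = 11.67%
Forecast 9.51% < required 11.67% → the stock plots below the SML → overvalued.

Overvalued; required return 11.67%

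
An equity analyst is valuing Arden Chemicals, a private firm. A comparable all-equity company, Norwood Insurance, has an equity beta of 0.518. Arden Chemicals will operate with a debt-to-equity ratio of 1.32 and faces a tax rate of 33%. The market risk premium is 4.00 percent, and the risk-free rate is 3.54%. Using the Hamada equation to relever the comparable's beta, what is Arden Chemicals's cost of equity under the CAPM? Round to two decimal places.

7.44%

β_L = β_U × [1 + (1 − t)(D/E)] = 0.518 × [1 + (1 − 0.33) × 1.32]
    = 0.518 × [1 + 0.67 × 1.32] = 0.518 × 1.8844 = 0.9761
E(R) = R_f + β_L × MRP = 3.54% + 0.9761 × 4.00% = 7.44%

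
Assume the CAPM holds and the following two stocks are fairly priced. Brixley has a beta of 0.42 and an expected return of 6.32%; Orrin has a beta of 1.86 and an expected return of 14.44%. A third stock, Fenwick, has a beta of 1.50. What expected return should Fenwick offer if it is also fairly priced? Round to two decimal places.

12.41%

MRP (SML slope) = (14.44% − 6.32%) / (1.86 − 0.42) = 8.12% / 1.44 = 5.6389%
R_f (intercept) = 6.32% − 0.42 × 5.6389% = 3.9517%
E(R_Fenwick) = R_f + β × MRP = 3.9517% + 1.50 × 5.6389% = 12.41%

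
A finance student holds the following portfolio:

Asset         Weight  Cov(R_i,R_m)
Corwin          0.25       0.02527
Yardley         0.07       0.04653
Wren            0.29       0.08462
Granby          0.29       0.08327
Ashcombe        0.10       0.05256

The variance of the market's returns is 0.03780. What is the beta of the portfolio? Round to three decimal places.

1.680

β_Corwin = 0.02527 / 0.03780 = 0.6685
β_Yardley = 0.04653 / 0.03780 = 1.2310
β_Wren = 0.08462 / 0.03780 = 2.2386
β_Granby = 0.08327 / 0.03780 = 2.2029
β_Ashcombe = 0.05256 / 0.03780 = 1.3905
β_P = Σ w_i β_i = 0.25×0.6685 + 0.07×1.2310 + 0.29×2.2386 + 0.29×2.2029 + 0.10×1.3905 = 1.6804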